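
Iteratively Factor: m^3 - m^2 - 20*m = (m - 5)*(m^2 + 4*m) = m*(m - 5)*(m + 4)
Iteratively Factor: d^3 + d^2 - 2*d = (d + 2)*(d^2 - d) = (d - 1)*(d + 2)*(d)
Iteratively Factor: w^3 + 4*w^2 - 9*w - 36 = (w + 4)*(w^2 - 9) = (w + 3)*(w + 4)*(w - 3)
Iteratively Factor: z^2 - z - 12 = (z + 3)*(z - 4)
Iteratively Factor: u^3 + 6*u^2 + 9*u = (u + 3)*(u^2 + 3*u) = (u + 3)^2*(u)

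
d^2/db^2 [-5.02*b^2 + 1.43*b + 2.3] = -10.0400000000000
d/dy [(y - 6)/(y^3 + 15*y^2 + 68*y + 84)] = (y^3 + 15*y^2 + 68*y - (y - 6)*(3*y^2 + 30*y + 68) + 84)/(y^3 + 15*y^2 + 68*y + 84)^2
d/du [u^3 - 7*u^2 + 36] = u*(3*u - 14)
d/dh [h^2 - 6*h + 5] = 2*h - 6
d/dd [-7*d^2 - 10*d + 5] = -14*d - 10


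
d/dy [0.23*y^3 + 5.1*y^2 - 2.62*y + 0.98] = 0.69*y^2 + 10.2*y - 2.62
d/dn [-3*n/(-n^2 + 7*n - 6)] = 3*(6 - n^2)/(n^4 - 14*n^3 + 61*n^2 - 84*n + 36)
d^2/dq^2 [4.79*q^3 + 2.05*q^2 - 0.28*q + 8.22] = 28.74*q + 4.1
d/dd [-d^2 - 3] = -2*d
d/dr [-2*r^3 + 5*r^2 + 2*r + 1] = -6*r^2 + 10*r + 2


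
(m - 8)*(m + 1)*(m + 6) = m^3 - m^2 - 50*m - 48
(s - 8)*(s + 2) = s^2 - 6*s - 16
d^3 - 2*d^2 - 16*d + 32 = (d - 4)*(d - 2)*(d + 4)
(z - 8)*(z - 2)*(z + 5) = z^3 - 5*z^2 - 34*z + 80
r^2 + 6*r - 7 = (r - 1)*(r + 7)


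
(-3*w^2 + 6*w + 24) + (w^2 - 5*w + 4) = -2*w^2 + w + 28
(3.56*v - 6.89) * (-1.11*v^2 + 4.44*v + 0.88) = -3.9516*v^3 + 23.4543*v^2 - 27.4588*v - 6.0632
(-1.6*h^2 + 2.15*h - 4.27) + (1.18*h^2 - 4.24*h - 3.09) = -0.42*h^2 - 2.09*h - 7.36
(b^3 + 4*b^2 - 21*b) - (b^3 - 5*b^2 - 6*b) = 9*b^2 - 15*b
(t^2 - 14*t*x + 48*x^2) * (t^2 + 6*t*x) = t^4 - 8*t^3*x - 36*t^2*x^2 + 288*t*x^3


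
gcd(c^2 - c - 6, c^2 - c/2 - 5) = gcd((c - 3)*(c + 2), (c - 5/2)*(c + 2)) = c + 2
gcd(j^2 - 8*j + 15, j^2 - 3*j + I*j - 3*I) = j - 3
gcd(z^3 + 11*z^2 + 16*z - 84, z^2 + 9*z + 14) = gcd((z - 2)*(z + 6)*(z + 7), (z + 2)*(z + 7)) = z + 7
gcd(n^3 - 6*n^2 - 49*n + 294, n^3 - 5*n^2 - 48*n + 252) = n^2 + n - 42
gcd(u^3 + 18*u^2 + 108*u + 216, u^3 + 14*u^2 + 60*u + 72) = u^2 + 12*u + 36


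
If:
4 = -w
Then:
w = -4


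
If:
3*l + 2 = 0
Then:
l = -2/3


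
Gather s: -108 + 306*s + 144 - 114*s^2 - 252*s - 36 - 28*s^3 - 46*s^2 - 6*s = -28*s^3 - 160*s^2 + 48*s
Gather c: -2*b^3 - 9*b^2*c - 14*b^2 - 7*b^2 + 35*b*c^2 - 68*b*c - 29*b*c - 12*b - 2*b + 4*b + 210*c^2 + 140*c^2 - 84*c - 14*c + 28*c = -2*b^3 - 21*b^2 - 10*b + c^2*(35*b + 350) + c*(-9*b^2 - 97*b - 70)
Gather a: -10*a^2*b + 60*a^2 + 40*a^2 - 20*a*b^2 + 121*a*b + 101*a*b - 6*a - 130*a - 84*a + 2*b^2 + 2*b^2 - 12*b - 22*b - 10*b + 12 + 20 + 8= a^2*(100 - 10*b) + a*(-20*b^2 + 222*b - 220) + 4*b^2 - 44*b + 40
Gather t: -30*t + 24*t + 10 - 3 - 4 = 3 - 6*t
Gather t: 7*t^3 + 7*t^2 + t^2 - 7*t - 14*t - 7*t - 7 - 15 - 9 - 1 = 7*t^3 + 8*t^2 - 28*t - 32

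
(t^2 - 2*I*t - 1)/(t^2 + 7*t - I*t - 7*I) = (t - I)/(t + 7)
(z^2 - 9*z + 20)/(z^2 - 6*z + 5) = (z - 4)/(z - 1)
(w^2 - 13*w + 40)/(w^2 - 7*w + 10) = (w - 8)/(w - 2)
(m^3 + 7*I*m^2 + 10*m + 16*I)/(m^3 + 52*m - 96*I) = (m + I)/(m - 6*I)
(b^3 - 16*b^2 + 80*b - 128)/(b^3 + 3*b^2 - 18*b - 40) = (b^2 - 12*b + 32)/(b^2 + 7*b + 10)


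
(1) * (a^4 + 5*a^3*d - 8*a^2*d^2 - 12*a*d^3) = a^4 + 5*a^3*d - 8*a^2*d^2 - 12*a*d^3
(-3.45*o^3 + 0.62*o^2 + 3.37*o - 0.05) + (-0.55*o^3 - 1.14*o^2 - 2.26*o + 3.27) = -4.0*o^3 - 0.52*o^2 + 1.11*o + 3.22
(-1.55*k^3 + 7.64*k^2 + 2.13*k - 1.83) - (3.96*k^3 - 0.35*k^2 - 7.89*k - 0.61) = -5.51*k^3 + 7.99*k^2 + 10.02*k - 1.22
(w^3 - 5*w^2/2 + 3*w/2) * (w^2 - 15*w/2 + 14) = w^5 - 10*w^4 + 137*w^3/4 - 185*w^2/4 + 21*w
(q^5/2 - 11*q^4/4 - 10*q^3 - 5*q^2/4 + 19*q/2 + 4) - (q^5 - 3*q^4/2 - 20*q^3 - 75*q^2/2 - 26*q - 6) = -q^5/2 - 5*q^4/4 + 10*q^3 + 145*q^2/4 + 71*q/2 + 10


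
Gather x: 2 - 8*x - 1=1 - 8*x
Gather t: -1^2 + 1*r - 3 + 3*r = 4*r - 4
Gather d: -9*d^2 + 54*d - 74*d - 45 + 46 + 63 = -9*d^2 - 20*d + 64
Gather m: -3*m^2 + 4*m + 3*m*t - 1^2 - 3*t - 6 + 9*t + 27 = -3*m^2 + m*(3*t + 4) + 6*t + 20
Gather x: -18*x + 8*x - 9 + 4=-10*x - 5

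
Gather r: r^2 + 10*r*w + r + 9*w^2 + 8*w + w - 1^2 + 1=r^2 + r*(10*w + 1) + 9*w^2 + 9*w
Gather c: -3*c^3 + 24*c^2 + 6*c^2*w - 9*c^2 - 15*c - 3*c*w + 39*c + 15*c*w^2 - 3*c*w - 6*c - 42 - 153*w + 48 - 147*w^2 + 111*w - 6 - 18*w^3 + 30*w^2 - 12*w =-3*c^3 + c^2*(6*w + 15) + c*(15*w^2 - 6*w + 18) - 18*w^3 - 117*w^2 - 54*w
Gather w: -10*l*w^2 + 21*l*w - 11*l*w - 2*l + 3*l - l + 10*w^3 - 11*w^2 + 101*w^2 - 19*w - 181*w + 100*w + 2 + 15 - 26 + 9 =10*w^3 + w^2*(90 - 10*l) + w*(10*l - 100)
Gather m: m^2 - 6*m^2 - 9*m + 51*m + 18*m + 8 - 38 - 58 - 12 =-5*m^2 + 60*m - 100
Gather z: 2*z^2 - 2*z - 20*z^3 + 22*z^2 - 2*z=-20*z^3 + 24*z^2 - 4*z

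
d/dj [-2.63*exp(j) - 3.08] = -2.63*exp(j)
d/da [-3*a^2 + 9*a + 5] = 9 - 6*a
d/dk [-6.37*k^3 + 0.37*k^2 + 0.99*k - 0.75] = -19.11*k^2 + 0.74*k + 0.99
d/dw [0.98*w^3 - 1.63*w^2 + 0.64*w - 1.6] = 2.94*w^2 - 3.26*w + 0.64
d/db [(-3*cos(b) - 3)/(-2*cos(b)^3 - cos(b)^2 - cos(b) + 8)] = 3*(5*cos(b) + 7*cos(2*b)/2 + cos(3*b) + 25/2)*sin(b)/(2*cos(b)^3 + cos(b)^2 + cos(b) - 8)^2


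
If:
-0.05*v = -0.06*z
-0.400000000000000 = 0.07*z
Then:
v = -6.86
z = -5.71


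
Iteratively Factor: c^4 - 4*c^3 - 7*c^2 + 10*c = (c + 2)*(c^3 - 6*c^2 + 5*c) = (c - 5)*(c + 2)*(c^2 - c) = c*(c - 5)*(c + 2)*(c - 1)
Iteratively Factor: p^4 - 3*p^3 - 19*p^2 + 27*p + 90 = (p - 3)*(p^3 - 19*p - 30) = (p - 3)*(p + 2)*(p^2 - 2*p - 15) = (p - 5)*(p - 3)*(p + 2)*(p + 3)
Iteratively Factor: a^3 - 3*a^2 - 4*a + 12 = (a - 2)*(a^2 - a - 6) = (a - 3)*(a - 2)*(a + 2)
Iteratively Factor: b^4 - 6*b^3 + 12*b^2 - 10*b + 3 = (b - 1)*(b^3 - 5*b^2 + 7*b - 3) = (b - 1)^2*(b^2 - 4*b + 3) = (b - 3)*(b - 1)^2*(b - 1)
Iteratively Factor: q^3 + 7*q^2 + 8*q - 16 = (q + 4)*(q^2 + 3*q - 4) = (q + 4)^2*(q - 1)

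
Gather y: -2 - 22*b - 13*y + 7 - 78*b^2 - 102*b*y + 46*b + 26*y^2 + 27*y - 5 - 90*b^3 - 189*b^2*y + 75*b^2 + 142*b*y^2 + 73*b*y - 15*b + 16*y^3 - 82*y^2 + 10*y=-90*b^3 - 3*b^2 + 9*b + 16*y^3 + y^2*(142*b - 56) + y*(-189*b^2 - 29*b + 24)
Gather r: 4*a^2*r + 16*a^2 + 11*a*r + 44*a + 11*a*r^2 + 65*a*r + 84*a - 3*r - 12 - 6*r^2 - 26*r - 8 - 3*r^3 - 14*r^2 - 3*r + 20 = 16*a^2 + 128*a - 3*r^3 + r^2*(11*a - 20) + r*(4*a^2 + 76*a - 32)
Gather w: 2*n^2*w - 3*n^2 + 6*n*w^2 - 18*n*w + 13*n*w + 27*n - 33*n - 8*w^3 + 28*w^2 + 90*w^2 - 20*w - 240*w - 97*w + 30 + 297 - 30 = -3*n^2 - 6*n - 8*w^3 + w^2*(6*n + 118) + w*(2*n^2 - 5*n - 357) + 297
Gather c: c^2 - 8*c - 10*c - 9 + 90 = c^2 - 18*c + 81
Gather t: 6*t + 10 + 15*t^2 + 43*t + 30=15*t^2 + 49*t + 40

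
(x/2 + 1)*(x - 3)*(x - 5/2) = x^3/2 - 7*x^2/4 - 7*x/4 + 15/2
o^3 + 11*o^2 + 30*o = o*(o + 5)*(o + 6)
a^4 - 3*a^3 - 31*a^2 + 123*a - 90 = (a - 5)*(a - 3)*(a - 1)*(a + 6)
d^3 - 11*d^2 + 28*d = d*(d - 7)*(d - 4)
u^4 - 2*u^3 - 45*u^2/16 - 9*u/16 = u*(u - 3)*(u + 1/4)*(u + 3/4)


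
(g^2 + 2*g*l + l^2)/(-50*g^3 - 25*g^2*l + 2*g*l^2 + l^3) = (-g^2 - 2*g*l - l^2)/(50*g^3 + 25*g^2*l - 2*g*l^2 - l^3)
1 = 1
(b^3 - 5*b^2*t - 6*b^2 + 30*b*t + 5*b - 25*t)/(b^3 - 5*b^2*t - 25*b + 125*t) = (b - 1)/(b + 5)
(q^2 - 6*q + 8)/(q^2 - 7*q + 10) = (q - 4)/(q - 5)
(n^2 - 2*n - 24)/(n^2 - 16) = (n - 6)/(n - 4)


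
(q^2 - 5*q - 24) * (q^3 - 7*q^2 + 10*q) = q^5 - 12*q^4 + 21*q^3 + 118*q^2 - 240*q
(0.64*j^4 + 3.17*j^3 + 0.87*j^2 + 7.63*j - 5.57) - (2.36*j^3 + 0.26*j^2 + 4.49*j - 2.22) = 0.64*j^4 + 0.81*j^3 + 0.61*j^2 + 3.14*j - 3.35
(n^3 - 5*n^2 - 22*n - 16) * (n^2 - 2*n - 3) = n^5 - 7*n^4 - 15*n^3 + 43*n^2 + 98*n + 48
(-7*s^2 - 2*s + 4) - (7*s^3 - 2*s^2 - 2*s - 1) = -7*s^3 - 5*s^2 + 5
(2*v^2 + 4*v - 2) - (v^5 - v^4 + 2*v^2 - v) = -v^5 + v^4 + 5*v - 2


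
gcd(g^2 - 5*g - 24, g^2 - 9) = g + 3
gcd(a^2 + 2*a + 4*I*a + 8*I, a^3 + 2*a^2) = a + 2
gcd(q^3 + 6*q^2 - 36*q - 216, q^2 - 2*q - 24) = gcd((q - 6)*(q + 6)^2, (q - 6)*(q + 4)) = q - 6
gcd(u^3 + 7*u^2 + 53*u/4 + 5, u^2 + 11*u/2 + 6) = u + 4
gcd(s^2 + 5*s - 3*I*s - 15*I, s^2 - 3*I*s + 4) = 1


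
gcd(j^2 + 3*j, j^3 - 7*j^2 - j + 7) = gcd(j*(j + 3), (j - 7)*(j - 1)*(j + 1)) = 1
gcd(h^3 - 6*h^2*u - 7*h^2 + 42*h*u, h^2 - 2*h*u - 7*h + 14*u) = h - 7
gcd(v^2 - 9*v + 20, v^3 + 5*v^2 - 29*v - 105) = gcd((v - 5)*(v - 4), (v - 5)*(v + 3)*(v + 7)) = v - 5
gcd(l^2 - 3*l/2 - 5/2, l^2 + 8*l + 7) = l + 1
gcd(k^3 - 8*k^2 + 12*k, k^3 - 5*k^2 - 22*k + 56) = k - 2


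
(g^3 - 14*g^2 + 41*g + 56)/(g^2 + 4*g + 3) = (g^2 - 15*g + 56)/(g + 3)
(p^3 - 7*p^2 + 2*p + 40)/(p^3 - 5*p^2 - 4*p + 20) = (p - 4)/(p - 2)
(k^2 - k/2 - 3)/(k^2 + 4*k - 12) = (k + 3/2)/(k + 6)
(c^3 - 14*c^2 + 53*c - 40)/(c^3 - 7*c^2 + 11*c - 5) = (c - 8)/(c - 1)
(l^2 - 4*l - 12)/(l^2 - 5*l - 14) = (l - 6)/(l - 7)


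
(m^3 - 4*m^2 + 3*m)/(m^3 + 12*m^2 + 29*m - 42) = m*(m - 3)/(m^2 + 13*m + 42)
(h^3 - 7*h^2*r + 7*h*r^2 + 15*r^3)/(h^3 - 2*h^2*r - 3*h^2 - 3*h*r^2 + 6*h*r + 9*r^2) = (h - 5*r)/(h - 3)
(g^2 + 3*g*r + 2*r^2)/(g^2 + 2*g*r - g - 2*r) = (g + r)/(g - 1)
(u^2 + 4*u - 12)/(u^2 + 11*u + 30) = (u - 2)/(u + 5)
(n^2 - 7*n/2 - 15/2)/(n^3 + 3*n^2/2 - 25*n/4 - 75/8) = 4*(n - 5)/(4*n^2 - 25)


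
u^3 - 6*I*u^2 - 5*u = u*(u - 5*I)*(u - I)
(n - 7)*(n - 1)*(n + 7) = n^3 - n^2 - 49*n + 49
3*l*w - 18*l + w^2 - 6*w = (3*l + w)*(w - 6)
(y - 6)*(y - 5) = y^2 - 11*y + 30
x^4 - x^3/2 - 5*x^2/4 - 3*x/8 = x*(x - 3/2)*(x + 1/2)^2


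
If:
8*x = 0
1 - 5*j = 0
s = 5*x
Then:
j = 1/5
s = 0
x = 0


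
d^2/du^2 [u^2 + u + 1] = 2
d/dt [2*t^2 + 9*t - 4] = 4*t + 9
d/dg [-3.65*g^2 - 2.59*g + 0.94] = -7.3*g - 2.59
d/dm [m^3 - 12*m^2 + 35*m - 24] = 3*m^2 - 24*m + 35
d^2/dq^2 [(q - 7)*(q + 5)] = 2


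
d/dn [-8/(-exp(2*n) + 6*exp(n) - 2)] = 16*(3 - exp(n))*exp(n)/(exp(2*n) - 6*exp(n) + 2)^2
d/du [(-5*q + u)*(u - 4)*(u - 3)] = -10*q*u + 35*q + 3*u^2 - 14*u + 12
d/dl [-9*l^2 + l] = 1 - 18*l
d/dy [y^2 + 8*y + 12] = 2*y + 8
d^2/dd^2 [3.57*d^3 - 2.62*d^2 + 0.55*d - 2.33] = 21.42*d - 5.24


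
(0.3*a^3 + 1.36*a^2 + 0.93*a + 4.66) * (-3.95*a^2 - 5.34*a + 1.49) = -1.185*a^5 - 6.974*a^4 - 10.4889*a^3 - 21.3468*a^2 - 23.4987*a + 6.9434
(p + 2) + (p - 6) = 2*p - 4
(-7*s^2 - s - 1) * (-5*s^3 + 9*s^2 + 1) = 35*s^5 - 58*s^4 - 4*s^3 - 16*s^2 - s - 1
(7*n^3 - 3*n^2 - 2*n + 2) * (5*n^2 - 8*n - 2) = 35*n^5 - 71*n^4 + 32*n^2 - 12*n - 4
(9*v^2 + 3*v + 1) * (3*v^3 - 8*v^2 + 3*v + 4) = 27*v^5 - 63*v^4 + 6*v^3 + 37*v^2 + 15*v + 4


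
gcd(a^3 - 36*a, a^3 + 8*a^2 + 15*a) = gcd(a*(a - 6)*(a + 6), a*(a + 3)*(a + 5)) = a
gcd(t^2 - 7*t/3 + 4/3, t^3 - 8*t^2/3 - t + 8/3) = t - 1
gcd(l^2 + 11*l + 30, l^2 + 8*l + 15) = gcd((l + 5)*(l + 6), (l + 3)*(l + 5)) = l + 5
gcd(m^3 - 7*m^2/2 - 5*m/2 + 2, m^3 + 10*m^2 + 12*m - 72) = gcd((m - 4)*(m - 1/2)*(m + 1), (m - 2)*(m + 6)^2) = 1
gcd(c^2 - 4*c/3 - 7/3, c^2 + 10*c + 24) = 1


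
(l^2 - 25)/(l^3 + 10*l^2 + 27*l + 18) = (l^2 - 25)/(l^3 + 10*l^2 + 27*l + 18)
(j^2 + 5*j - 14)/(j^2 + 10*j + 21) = (j - 2)/(j + 3)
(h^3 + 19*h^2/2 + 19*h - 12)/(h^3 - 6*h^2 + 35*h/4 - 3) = 2*(h^2 + 10*h + 24)/(2*h^2 - 11*h + 12)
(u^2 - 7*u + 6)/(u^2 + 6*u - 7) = (u - 6)/(u + 7)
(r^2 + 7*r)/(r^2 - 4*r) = (r + 7)/(r - 4)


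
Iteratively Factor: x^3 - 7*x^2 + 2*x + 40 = (x + 2)*(x^2 - 9*x + 20) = (x - 4)*(x + 2)*(x - 5)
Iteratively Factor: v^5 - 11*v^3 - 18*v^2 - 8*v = (v)*(v^4 - 11*v^2 - 18*v - 8) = v*(v + 1)*(v^3 - v^2 - 10*v - 8) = v*(v + 1)*(v + 2)*(v^2 - 3*v - 4) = v*(v + 1)^2*(v + 2)*(v - 4)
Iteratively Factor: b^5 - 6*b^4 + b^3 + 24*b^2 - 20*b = (b + 2)*(b^4 - 8*b^3 + 17*b^2 - 10*b) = (b - 5)*(b + 2)*(b^3 - 3*b^2 + 2*b) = b*(b - 5)*(b + 2)*(b^2 - 3*b + 2) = b*(b - 5)*(b - 1)*(b + 2)*(b - 2)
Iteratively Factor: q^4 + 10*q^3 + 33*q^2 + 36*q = (q)*(q^3 + 10*q^2 + 33*q + 36) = q*(q + 3)*(q^2 + 7*q + 12) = q*(q + 3)*(q + 4)*(q + 3)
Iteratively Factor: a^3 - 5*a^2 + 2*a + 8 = (a + 1)*(a^2 - 6*a + 8) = (a - 4)*(a + 1)*(a - 2)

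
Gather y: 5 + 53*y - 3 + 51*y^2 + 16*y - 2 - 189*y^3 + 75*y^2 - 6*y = -189*y^3 + 126*y^2 + 63*y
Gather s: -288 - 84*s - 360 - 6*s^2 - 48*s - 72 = -6*s^2 - 132*s - 720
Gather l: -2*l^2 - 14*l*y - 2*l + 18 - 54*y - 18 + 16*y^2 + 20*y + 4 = -2*l^2 + l*(-14*y - 2) + 16*y^2 - 34*y + 4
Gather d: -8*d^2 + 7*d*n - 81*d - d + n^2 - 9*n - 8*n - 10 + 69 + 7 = -8*d^2 + d*(7*n - 82) + n^2 - 17*n + 66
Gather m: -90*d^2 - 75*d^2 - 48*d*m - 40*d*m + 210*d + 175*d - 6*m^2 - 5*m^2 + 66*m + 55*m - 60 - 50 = -165*d^2 + 385*d - 11*m^2 + m*(121 - 88*d) - 110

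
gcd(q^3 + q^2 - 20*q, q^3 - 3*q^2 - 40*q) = q^2 + 5*q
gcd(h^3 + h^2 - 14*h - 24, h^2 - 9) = h + 3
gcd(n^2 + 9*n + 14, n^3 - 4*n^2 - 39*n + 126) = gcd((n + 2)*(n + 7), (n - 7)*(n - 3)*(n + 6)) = 1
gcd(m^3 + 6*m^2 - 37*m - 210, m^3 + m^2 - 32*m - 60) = m^2 - m - 30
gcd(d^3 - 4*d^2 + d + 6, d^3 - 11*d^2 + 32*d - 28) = d - 2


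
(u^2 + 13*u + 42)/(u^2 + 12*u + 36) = (u + 7)/(u + 6)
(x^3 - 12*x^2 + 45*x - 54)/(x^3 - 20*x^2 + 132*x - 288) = (x^2 - 6*x + 9)/(x^2 - 14*x + 48)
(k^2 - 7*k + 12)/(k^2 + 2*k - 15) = (k - 4)/(k + 5)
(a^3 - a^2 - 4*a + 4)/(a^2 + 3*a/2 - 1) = 2*(a^2 - 3*a + 2)/(2*a - 1)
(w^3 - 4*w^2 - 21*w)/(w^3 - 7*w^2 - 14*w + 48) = w*(w - 7)/(w^2 - 10*w + 16)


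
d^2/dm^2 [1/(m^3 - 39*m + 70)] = 6*(-m*(m^3 - 39*m + 70) + 3*(m^2 - 13)^2)/(m^3 - 39*m + 70)^3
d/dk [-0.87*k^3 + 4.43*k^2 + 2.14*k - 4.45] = -2.61*k^2 + 8.86*k + 2.14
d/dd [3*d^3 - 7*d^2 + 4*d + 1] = 9*d^2 - 14*d + 4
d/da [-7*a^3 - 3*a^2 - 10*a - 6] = -21*a^2 - 6*a - 10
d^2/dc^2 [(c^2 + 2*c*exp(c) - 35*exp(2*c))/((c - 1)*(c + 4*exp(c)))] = 2*((c - 1)^2*(c + 4*exp(c))^2*(c*exp(c) - 70*exp(2*c) + 2*exp(c) + 1) + 2*(c - 1)^2*(c + 4*exp(c))*(-(4*exp(c) + 1)*(c*exp(c) + c - 35*exp(2*c) + exp(c)) + (-c^2 - 2*c*exp(c) + 35*exp(2*c))*exp(c)) + (c - 1)^2*(4*exp(c) + 1)^2*(c^2 + 2*c*exp(c) - 35*exp(2*c)) + 2*(c - 1)*(c + 4*exp(c))^2*(-c*exp(c) - c + 35*exp(2*c) - exp(c)) + (c - 1)*(c + 4*exp(c))*(4*exp(c) + 1)*(c^2 + 2*c*exp(c) - 35*exp(2*c)) + (c + 4*exp(c))^2*(c^2 + 2*c*exp(c) - 35*exp(2*c)))/((c - 1)^3*(c + 4*exp(c))^3)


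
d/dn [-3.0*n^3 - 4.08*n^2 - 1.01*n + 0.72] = -9.0*n^2 - 8.16*n - 1.01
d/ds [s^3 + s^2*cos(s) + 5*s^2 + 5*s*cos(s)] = -s^2*sin(s) + 3*s^2 - 5*s*sin(s) + 2*s*cos(s) + 10*s + 5*cos(s)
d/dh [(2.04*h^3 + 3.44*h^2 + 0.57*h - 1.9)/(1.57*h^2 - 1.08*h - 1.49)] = (3.2028*h^4 - 4.4064*h^3 - 13.7289*h^2 - 4.2852*h - 2.9013)/(2.4649*h^4 - 3.3912*h^3 - 3.5122*h^2 + 3.2184*h + 2.2201)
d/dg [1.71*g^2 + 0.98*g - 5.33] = 3.42*g + 0.98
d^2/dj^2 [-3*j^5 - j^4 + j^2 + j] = -60*j^3 - 12*j^2 + 2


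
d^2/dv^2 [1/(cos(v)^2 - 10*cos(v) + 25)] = 2*(-5*cos(v) - cos(2*v) + 2)/(cos(v) - 5)^4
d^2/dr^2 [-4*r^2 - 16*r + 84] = -8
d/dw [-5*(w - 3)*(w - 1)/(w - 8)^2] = 10*(6*w - 13)/(w^3 - 24*w^2 + 192*w - 512)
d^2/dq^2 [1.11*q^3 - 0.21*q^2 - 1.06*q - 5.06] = 6.66*q - 0.42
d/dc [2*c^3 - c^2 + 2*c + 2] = 6*c^2 - 2*c + 2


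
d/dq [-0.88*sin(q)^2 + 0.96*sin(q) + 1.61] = (0.96 - 1.76*sin(q))*cos(q)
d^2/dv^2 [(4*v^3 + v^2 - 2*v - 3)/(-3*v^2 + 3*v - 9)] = 6*(v^3 + 6*v^2 - 15*v - 1)/(v^6 - 3*v^5 + 12*v^4 - 19*v^3 + 36*v^2 - 27*v + 27)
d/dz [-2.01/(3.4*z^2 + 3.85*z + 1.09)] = (13.668*z + 7.7385)/(3.4*z^2 + 3.85*z + 1.09)^2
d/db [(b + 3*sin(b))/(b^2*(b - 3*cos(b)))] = (3*sqrt(2)*b^2*cos(b + pi/4) - 2*b^2 - 9*b*sin(b) + 3*b*cos(b) - 9*b + 9*sin(2*b))/(b^3*(b - 3*cos(b))^2)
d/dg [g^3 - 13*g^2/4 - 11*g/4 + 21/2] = 3*g^2 - 13*g/2 - 11/4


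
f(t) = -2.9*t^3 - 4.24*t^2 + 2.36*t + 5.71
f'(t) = -8.7*t^2 - 8.48*t + 2.36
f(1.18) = -2.17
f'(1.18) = -19.76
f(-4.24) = 140.53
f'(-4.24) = -118.09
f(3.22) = -127.47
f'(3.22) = -115.15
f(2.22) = -41.68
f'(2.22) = -59.34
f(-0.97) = 2.08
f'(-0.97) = 2.40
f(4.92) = -430.69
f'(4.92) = -249.96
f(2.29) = -45.95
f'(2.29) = -62.68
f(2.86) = -90.06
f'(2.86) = -93.06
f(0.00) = 5.71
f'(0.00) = 2.36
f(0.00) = 5.71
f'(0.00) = 2.36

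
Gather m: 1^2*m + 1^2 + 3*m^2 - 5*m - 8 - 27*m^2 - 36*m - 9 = -24*m^2 - 40*m - 16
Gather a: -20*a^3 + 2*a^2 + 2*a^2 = -20*a^3 + 4*a^2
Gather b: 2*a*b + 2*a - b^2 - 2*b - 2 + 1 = 2*a - b^2 + b*(2*a - 2) - 1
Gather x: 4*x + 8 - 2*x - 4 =2*x + 4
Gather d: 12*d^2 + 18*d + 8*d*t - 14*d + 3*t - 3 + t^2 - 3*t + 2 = 12*d^2 + d*(8*t + 4) + t^2 - 1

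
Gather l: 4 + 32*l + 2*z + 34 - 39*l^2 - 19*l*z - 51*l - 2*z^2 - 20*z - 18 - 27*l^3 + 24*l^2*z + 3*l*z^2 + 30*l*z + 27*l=-27*l^3 + l^2*(24*z - 39) + l*(3*z^2 + 11*z + 8) - 2*z^2 - 18*z + 20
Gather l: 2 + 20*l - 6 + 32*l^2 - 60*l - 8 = 32*l^2 - 40*l - 12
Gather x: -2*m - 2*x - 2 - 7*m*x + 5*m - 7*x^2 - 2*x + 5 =3*m - 7*x^2 + x*(-7*m - 4) + 3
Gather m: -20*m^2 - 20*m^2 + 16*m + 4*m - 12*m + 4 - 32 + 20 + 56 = -40*m^2 + 8*m + 48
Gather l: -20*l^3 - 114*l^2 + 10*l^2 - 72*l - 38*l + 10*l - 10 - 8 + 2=-20*l^3 - 104*l^2 - 100*l - 16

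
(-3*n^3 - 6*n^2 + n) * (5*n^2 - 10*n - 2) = -15*n^5 + 71*n^3 + 2*n^2 - 2*n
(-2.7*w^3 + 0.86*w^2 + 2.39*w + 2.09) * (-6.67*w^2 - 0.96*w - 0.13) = 18.009*w^5 - 3.1442*w^4 - 16.4159*w^3 - 16.3465*w^2 - 2.3171*w - 0.2717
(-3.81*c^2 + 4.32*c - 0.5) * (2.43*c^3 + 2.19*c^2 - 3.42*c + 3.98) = -9.2583*c^5 + 2.1537*c^4 + 21.276*c^3 - 31.0332*c^2 + 18.9036*c - 1.99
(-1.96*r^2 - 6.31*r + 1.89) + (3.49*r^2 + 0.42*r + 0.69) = 1.53*r^2 - 5.89*r + 2.58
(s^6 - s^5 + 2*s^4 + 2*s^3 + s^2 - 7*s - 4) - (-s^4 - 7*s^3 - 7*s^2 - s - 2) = s^6 - s^5 + 3*s^4 + 9*s^3 + 8*s^2 - 6*s - 2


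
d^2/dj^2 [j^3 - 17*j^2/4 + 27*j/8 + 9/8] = 6*j - 17/2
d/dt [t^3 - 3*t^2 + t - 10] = 3*t^2 - 6*t + 1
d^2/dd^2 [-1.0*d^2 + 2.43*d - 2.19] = -2.00000000000000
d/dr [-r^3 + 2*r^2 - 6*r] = -3*r^2 + 4*r - 6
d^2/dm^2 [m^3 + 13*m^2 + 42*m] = 6*m + 26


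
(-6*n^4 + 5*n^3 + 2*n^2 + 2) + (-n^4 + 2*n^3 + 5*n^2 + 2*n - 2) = -7*n^4 + 7*n^3 + 7*n^2 + 2*n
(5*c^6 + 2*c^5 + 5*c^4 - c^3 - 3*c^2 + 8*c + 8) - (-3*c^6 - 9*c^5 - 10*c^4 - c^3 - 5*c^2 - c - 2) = 8*c^6 + 11*c^5 + 15*c^4 + 2*c^2 + 9*c + 10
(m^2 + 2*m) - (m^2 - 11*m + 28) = 13*m - 28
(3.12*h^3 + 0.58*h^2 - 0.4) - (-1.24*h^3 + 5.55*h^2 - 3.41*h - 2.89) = 4.36*h^3 - 4.97*h^2 + 3.41*h + 2.49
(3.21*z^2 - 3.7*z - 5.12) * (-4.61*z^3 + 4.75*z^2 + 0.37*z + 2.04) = -14.7981*z^5 + 32.3045*z^4 + 7.2159*z^3 - 19.1406*z^2 - 9.4424*z - 10.4448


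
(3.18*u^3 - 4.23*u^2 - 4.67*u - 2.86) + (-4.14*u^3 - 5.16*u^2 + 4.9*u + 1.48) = -0.96*u^3 - 9.39*u^2 + 0.23*u - 1.38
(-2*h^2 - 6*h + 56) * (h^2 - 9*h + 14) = -2*h^4 + 12*h^3 + 82*h^2 - 588*h + 784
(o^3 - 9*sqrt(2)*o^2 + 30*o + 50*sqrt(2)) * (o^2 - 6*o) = o^5 - 9*sqrt(2)*o^4 - 6*o^4 + 30*o^3 + 54*sqrt(2)*o^3 - 180*o^2 + 50*sqrt(2)*o^2 - 300*sqrt(2)*o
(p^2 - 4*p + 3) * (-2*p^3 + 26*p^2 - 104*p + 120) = -2*p^5 + 34*p^4 - 214*p^3 + 614*p^2 - 792*p + 360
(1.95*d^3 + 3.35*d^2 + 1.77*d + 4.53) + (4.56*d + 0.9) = 1.95*d^3 + 3.35*d^2 + 6.33*d + 5.43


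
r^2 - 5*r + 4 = (r - 4)*(r - 1)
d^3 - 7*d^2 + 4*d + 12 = (d - 6)*(d - 2)*(d + 1)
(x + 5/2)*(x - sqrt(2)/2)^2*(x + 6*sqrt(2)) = x^4 + 5*x^3/2 + 5*sqrt(2)*x^3 - 23*x^2/2 + 25*sqrt(2)*x^2/2 - 115*x/4 + 3*sqrt(2)*x + 15*sqrt(2)/2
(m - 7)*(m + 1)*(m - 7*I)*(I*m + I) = I*m^4 + 7*m^3 - 5*I*m^3 - 35*m^2 - 13*I*m^2 - 91*m - 7*I*m - 49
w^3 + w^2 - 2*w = w*(w - 1)*(w + 2)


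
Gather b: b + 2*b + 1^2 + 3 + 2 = 3*b + 6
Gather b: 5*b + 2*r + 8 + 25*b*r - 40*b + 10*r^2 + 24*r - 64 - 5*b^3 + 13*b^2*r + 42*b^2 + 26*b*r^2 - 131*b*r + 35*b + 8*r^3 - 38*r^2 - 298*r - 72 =-5*b^3 + b^2*(13*r + 42) + b*(26*r^2 - 106*r) + 8*r^3 - 28*r^2 - 272*r - 128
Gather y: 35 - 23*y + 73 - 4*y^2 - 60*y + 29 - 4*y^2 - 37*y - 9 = -8*y^2 - 120*y + 128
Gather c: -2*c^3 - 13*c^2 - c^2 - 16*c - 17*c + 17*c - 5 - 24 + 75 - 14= -2*c^3 - 14*c^2 - 16*c + 32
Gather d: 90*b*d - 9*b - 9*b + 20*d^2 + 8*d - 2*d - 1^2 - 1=-18*b + 20*d^2 + d*(90*b + 6) - 2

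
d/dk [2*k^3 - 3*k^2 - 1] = 6*k*(k - 1)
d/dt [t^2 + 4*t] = 2*t + 4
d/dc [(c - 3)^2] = 2*c - 6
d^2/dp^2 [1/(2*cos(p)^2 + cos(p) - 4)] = (-16*sin(p)^4 + 41*sin(p)^2 + 7*cos(p)/2 - 3*cos(3*p)/2 - 7)/(-2*sin(p)^2 + cos(p) - 2)^3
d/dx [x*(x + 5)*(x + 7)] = 3*x^2 + 24*x + 35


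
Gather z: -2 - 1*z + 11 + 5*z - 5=4*z + 4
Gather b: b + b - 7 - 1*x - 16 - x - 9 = 2*b - 2*x - 32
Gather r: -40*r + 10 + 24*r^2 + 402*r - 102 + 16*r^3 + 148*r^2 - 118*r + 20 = 16*r^3 + 172*r^2 + 244*r - 72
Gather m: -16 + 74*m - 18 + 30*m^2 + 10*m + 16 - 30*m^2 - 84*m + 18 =0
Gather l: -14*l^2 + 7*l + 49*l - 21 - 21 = -14*l^2 + 56*l - 42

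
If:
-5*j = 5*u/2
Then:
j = -u/2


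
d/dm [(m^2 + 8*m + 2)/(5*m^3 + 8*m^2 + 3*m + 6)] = (-5*m^4 - 80*m^3 - 91*m^2 - 20*m + 42)/(25*m^6 + 80*m^5 + 94*m^4 + 108*m^3 + 105*m^2 + 36*m + 36)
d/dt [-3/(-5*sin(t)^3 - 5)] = -9*sin(t)^2*cos(t)/(5*(sin(t)^3 + 1)^2)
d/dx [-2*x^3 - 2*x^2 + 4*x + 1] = -6*x^2 - 4*x + 4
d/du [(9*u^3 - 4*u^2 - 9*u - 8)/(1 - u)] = (-18*u^3 + 31*u^2 - 8*u - 17)/(u^2 - 2*u + 1)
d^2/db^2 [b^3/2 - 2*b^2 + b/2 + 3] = 3*b - 4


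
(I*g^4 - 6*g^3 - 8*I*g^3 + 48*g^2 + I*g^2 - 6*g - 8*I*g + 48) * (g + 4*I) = I*g^5 - 10*g^4 - 8*I*g^4 + 80*g^3 - 23*I*g^3 - 10*g^2 + 184*I*g^2 + 80*g - 24*I*g + 192*I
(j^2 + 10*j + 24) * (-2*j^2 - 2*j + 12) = -2*j^4 - 22*j^3 - 56*j^2 + 72*j + 288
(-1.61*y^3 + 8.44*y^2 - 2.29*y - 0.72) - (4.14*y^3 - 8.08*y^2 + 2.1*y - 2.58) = -5.75*y^3 + 16.52*y^2 - 4.39*y + 1.86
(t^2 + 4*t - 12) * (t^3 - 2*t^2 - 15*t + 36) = t^5 + 2*t^4 - 35*t^3 + 324*t - 432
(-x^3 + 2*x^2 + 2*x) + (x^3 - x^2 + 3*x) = x^2 + 5*x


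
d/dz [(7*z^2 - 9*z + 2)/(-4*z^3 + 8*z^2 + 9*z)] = (28*z^4 - 72*z^3 + 159*z^2 - 32*z - 18)/(z^2*(16*z^4 - 64*z^3 - 8*z^2 + 144*z + 81))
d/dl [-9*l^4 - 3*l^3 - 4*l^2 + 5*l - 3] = -36*l^3 - 9*l^2 - 8*l + 5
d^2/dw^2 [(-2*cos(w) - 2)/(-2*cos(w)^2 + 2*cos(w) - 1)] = 2*(36*sin(w)^4*cos(w) + 20*sin(w)^4 - 14*sin(w)^2 + 13*cos(w) - 2*cos(5*w) - 14)/(2*sin(w)^2 + 2*cos(w) - 3)^3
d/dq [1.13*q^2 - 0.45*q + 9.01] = 2.26*q - 0.45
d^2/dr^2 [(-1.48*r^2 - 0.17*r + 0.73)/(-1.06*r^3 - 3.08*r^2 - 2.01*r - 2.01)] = (3.325856*r^6 + 1.14607199999998*r^5 - 25.4323680000001*r^4 - 98.102692*r^3 - 110.203188*r^2 - 24.098292*r + 13.725084)/(1.191016*r^9 + 10.382064*r^8 + 36.94206*r^7 + 75.366908*r^6 + 109.423998*r^5 + 120.228552*r^4 + 95.629167*r^3 + 61.692327*r^2 + 24.361803*r + 8.120601)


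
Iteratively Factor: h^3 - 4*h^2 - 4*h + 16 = (h - 4)*(h^2 - 4) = (h - 4)*(h - 2)*(h + 2)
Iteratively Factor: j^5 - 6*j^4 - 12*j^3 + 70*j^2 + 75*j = (j - 5)*(j^4 - j^3 - 17*j^2 - 15*j) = (j - 5)*(j + 1)*(j^3 - 2*j^2 - 15*j) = j*(j - 5)*(j + 1)*(j^2 - 2*j - 15) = j*(j - 5)*(j + 1)*(j + 3)*(j - 5)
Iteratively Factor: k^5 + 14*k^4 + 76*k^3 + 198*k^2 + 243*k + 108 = (k + 3)*(k^4 + 11*k^3 + 43*k^2 + 69*k + 36) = (k + 3)^2*(k^3 + 8*k^2 + 19*k + 12) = (k + 3)^2*(k + 4)*(k^2 + 4*k + 3) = (k + 1)*(k + 3)^2*(k + 4)*(k + 3)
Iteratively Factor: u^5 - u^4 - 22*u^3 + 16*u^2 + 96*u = (u - 3)*(u^4 + 2*u^3 - 16*u^2 - 32*u) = (u - 3)*(u + 4)*(u^3 - 2*u^2 - 8*u) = u*(u - 3)*(u + 4)*(u^2 - 2*u - 8) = u*(u - 4)*(u - 3)*(u + 4)*(u + 2)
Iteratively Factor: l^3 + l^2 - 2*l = (l + 2)*(l^2 - l) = (l - 1)*(l + 2)*(l)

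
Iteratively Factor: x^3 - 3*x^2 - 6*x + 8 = (x + 2)*(x^2 - 5*x + 4) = (x - 4)*(x + 2)*(x - 1)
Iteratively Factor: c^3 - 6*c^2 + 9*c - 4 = (c - 4)*(c^2 - 2*c + 1) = (c - 4)*(c - 1)*(c - 1)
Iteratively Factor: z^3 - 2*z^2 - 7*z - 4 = (z - 4)*(z^2 + 2*z + 1) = (z - 4)*(z + 1)*(z + 1)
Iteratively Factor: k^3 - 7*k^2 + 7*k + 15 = (k + 1)*(k^2 - 8*k + 15) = (k - 5)*(k + 1)*(k - 3)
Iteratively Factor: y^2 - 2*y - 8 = (y - 4)*(y + 2)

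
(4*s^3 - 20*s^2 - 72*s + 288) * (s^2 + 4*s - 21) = 4*s^5 - 4*s^4 - 236*s^3 + 420*s^2 + 2664*s - 6048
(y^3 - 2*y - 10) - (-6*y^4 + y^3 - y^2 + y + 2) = 6*y^4 + y^2 - 3*y - 12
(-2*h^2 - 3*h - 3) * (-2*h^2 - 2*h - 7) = 4*h^4 + 10*h^3 + 26*h^2 + 27*h + 21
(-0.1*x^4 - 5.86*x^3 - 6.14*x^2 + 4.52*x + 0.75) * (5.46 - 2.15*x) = 0.215*x^5 + 12.053*x^4 - 18.7946*x^3 - 43.2424*x^2 + 23.0667*x + 4.095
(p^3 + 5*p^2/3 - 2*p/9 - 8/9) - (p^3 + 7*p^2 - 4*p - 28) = -16*p^2/3 + 34*p/9 + 244/9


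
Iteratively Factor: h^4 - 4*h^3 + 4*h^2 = (h)*(h^3 - 4*h^2 + 4*h) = h*(h - 2)*(h^2 - 2*h) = h*(h - 2)^2*(h)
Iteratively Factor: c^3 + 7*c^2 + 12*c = (c + 3)*(c^2 + 4*c) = (c + 3)*(c + 4)*(c)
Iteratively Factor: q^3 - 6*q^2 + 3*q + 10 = (q - 2)*(q^2 - 4*q - 5) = (q - 5)*(q - 2)*(q + 1)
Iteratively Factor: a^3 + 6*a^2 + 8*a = (a)*(a^2 + 6*a + 8) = a*(a + 2)*(a + 4)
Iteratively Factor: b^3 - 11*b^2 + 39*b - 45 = (b - 3)*(b^2 - 8*b + 15) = (b - 5)*(b - 3)*(b - 3)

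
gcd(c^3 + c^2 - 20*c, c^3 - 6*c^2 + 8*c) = c^2 - 4*c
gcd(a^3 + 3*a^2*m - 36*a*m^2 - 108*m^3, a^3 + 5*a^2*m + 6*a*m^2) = a + 3*m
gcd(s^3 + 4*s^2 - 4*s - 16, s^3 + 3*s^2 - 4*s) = s + 4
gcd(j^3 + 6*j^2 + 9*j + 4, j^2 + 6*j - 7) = 1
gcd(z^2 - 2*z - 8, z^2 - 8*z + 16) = z - 4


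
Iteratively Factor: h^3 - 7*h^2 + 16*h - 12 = (h - 3)*(h^2 - 4*h + 4) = (h - 3)*(h - 2)*(h - 2)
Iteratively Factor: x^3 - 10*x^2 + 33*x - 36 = (x - 3)*(x^2 - 7*x + 12) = (x - 3)^2*(x - 4)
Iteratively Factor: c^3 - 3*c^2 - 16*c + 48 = (c + 4)*(c^2 - 7*c + 12) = (c - 4)*(c + 4)*(c - 3)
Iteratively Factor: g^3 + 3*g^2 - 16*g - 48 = (g + 3)*(g^2 - 16) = (g + 3)*(g + 4)*(g - 4)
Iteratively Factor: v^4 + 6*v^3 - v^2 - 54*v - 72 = (v + 4)*(v^3 + 2*v^2 - 9*v - 18) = (v + 2)*(v + 4)*(v^2 - 9) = (v - 3)*(v + 2)*(v + 4)*(v + 3)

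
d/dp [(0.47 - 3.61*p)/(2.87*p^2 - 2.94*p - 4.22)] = (10.3607*p^2 - 2.6978*p + 16.616)/(8.2369*p^4 - 16.8756*p^3 - 15.5792*p^2 + 24.8136*p + 17.8084)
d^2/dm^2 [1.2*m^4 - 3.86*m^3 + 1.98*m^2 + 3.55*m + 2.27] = 14.4*m^2 - 23.16*m + 3.96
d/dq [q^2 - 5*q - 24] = 2*q - 5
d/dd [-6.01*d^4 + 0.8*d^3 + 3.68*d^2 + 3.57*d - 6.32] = -24.04*d^3 + 2.4*d^2 + 7.36*d + 3.57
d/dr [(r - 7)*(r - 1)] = 2*r - 8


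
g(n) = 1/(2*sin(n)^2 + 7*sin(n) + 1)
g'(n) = (-4*sin(n)*cos(n) - 7*cos(n))/(2*sin(n)^2 + 7*sin(n) + 1)^2 = -(4*sin(n) + 7)*cos(n)/(7*sin(n) - cos(2*n) + 2)^2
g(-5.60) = 0.16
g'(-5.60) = -0.19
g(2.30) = 0.14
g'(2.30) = 0.12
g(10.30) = -0.31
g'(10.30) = 0.25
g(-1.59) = -0.25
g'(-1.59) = 0.00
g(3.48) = -0.91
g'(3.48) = 4.39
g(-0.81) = -0.33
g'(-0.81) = -0.31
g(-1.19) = -0.26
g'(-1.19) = -0.09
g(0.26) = 0.34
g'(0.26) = -0.90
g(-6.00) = 0.32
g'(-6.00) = -0.80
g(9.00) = 0.24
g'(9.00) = 0.44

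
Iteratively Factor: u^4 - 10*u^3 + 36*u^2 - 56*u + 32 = (u - 4)*(u^3 - 6*u^2 + 12*u - 8) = (u - 4)*(u - 2)*(u^2 - 4*u + 4) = (u - 4)*(u - 2)^2*(u - 2)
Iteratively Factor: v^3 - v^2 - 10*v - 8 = (v + 2)*(v^2 - 3*v - 4) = (v + 1)*(v + 2)*(v - 4)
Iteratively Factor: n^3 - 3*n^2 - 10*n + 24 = (n - 4)*(n^2 + n - 6) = (n - 4)*(n + 3)*(n - 2)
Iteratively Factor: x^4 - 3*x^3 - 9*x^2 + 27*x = (x + 3)*(x^3 - 6*x^2 + 9*x) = (x - 3)*(x + 3)*(x^2 - 3*x) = (x - 3)^2*(x + 3)*(x)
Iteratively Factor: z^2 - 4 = (z - 2)*(z + 2)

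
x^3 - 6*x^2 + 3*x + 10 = (x - 5)*(x - 2)*(x + 1)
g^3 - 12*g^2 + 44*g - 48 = (g - 6)*(g - 4)*(g - 2)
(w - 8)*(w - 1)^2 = w^3 - 10*w^2 + 17*w - 8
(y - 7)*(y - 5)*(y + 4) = y^3 - 8*y^2 - 13*y + 140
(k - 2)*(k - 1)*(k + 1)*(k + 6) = k^4 + 4*k^3 - 13*k^2 - 4*k + 12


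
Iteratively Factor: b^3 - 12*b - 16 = (b + 2)*(b^2 - 2*b - 8) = (b + 2)^2*(b - 4)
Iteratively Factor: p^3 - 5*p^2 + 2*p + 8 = (p + 1)*(p^2 - 6*p + 8) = (p - 2)*(p + 1)*(p - 4)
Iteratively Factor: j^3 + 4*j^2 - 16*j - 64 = (j - 4)*(j^2 + 8*j + 16) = (j - 4)*(j + 4)*(j + 4)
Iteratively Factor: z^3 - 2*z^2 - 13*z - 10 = (z + 2)*(z^2 - 4*z - 5) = (z + 1)*(z + 2)*(z - 5)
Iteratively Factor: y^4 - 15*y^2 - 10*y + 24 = (y + 2)*(y^3 - 2*y^2 - 11*y + 12) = (y - 4)*(y + 2)*(y^2 + 2*y - 3) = (y - 4)*(y + 2)*(y + 3)*(y - 1)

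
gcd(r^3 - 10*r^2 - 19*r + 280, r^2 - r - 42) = r - 7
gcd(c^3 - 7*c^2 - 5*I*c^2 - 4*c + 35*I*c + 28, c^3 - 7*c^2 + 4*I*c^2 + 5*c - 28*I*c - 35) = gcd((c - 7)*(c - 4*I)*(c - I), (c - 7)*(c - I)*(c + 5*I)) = c^2 + c*(-7 - I) + 7*I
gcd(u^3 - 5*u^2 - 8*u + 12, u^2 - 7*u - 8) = 1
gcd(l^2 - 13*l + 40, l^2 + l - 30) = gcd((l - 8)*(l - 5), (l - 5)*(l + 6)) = l - 5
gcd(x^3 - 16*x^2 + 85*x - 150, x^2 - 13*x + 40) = x - 5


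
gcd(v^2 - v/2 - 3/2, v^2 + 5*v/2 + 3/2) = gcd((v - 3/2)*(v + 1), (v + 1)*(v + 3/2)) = v + 1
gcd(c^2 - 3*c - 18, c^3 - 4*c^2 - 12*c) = c - 6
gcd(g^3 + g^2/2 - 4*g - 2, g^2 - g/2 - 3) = g - 2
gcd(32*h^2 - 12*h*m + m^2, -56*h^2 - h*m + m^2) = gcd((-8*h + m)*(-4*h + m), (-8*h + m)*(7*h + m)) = 8*h - m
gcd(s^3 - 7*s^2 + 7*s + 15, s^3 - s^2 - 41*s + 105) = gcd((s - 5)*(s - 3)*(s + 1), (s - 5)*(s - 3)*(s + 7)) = s^2 - 8*s + 15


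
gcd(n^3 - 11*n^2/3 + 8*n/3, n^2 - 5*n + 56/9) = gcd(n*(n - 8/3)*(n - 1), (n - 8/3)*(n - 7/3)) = n - 8/3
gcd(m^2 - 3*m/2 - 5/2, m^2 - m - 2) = m + 1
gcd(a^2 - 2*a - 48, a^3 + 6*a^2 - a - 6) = a + 6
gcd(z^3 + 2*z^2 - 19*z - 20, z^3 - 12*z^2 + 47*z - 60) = z - 4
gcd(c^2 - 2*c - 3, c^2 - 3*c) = c - 3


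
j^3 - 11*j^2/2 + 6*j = j*(j - 4)*(j - 3/2)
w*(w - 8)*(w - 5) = w^3 - 13*w^2 + 40*w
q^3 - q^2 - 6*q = q*(q - 3)*(q + 2)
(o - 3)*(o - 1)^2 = o^3 - 5*o^2 + 7*o - 3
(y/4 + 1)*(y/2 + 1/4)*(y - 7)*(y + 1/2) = y^4/8 - y^3/4 - 123*y^2/32 - 115*y/32 - 7/8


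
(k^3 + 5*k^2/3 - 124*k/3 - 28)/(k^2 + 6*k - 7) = (k^2 - 16*k/3 - 4)/(k - 1)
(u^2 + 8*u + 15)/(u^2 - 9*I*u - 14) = (u^2 + 8*u + 15)/(u^2 - 9*I*u - 14)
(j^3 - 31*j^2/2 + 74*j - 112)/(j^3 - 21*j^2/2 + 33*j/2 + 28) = (j - 4)/(j + 1)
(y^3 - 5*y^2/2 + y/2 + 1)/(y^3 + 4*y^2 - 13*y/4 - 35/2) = 2*(2*y^2 - y - 1)/(4*y^2 + 24*y + 35)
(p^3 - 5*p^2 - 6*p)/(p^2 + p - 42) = p*(p + 1)/(p + 7)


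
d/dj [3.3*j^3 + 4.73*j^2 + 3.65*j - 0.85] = 9.9*j^2 + 9.46*j + 3.65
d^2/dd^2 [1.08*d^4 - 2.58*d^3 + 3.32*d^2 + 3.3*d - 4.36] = 12.96*d^2 - 15.48*d + 6.64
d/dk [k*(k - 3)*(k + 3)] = 3*k^2 - 9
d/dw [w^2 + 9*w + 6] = 2*w + 9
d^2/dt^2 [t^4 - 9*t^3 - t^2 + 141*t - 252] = 12*t^2 - 54*t - 2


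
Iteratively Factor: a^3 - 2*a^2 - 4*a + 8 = (a - 2)*(a^2 - 4) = (a - 2)*(a + 2)*(a - 2)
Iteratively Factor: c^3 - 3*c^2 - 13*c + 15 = (c + 3)*(c^2 - 6*c + 5) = (c - 5)*(c + 3)*(c - 1)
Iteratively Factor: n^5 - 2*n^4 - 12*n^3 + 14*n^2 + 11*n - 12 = (n + 3)*(n^4 - 5*n^3 + 3*n^2 + 5*n - 4) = (n - 1)*(n + 3)*(n^3 - 4*n^2 - n + 4) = (n - 1)*(n + 1)*(n + 3)*(n^2 - 5*n + 4) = (n - 1)^2*(n + 1)*(n + 3)*(n - 4)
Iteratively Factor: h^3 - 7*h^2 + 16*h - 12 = (h - 3)*(h^2 - 4*h + 4) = (h - 3)*(h - 2)*(h - 2)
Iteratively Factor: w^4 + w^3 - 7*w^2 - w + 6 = (w - 2)*(w^3 + 3*w^2 - w - 3) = (w - 2)*(w + 1)*(w^2 + 2*w - 3) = (w - 2)*(w - 1)*(w + 1)*(w + 3)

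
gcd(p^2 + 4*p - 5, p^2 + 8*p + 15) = p + 5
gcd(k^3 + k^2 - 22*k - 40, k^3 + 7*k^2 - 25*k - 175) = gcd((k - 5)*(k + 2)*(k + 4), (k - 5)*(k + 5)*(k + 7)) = k - 5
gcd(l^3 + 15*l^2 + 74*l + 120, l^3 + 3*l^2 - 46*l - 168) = l^2 + 10*l + 24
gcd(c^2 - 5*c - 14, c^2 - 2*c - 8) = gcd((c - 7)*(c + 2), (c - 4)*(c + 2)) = c + 2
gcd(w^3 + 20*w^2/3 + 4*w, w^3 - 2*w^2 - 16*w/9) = w^2 + 2*w/3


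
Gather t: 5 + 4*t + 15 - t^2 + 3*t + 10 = -t^2 + 7*t + 30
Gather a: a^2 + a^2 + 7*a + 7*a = 2*a^2 + 14*a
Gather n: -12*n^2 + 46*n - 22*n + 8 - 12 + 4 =-12*n^2 + 24*n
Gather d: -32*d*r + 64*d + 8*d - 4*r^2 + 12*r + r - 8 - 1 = d*(72 - 32*r) - 4*r^2 + 13*r - 9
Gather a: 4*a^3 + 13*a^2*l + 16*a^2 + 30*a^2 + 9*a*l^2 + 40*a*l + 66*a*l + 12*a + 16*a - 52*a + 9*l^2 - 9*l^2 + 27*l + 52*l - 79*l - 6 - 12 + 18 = 4*a^3 + a^2*(13*l + 46) + a*(9*l^2 + 106*l - 24)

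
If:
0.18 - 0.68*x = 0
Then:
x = 0.26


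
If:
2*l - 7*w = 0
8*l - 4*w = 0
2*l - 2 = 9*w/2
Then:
No Solution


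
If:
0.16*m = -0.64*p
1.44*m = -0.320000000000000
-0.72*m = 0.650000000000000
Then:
No Solution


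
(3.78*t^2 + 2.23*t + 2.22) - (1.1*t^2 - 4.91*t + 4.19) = 2.68*t^2 + 7.14*t - 1.97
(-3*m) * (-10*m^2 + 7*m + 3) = 30*m^3 - 21*m^2 - 9*m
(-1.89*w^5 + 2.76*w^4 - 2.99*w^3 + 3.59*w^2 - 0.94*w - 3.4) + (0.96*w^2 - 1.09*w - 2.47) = -1.89*w^5 + 2.76*w^4 - 2.99*w^3 + 4.55*w^2 - 2.03*w - 5.87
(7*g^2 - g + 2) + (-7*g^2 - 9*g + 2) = 4 - 10*g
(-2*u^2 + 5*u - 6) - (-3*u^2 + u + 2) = u^2 + 4*u - 8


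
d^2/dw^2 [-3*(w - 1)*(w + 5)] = -6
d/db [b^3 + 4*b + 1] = 3*b^2 + 4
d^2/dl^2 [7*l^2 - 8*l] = 14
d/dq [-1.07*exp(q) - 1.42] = -1.07*exp(q)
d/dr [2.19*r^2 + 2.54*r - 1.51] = 4.38*r + 2.54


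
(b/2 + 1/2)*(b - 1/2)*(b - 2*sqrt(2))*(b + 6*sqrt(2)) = b^4/2 + b^3/4 + 2*sqrt(2)*b^3 - 49*b^2/4 + sqrt(2)*b^2 - 6*b - sqrt(2)*b + 6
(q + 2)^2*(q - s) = q^3 - q^2*s + 4*q^2 - 4*q*s + 4*q - 4*s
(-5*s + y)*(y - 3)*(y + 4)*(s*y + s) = -5*s^2*y^3 - 10*s^2*y^2 + 55*s^2*y + 60*s^2 + s*y^4 + 2*s*y^3 - 11*s*y^2 - 12*s*y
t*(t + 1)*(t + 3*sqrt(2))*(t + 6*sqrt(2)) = t^4 + t^3 + 9*sqrt(2)*t^3 + 9*sqrt(2)*t^2 + 36*t^2 + 36*t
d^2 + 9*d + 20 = (d + 4)*(d + 5)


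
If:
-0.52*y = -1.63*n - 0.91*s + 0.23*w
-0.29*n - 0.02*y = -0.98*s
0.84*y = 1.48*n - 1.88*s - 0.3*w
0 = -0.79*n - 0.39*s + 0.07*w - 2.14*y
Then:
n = 0.00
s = 0.00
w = 0.00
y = 0.00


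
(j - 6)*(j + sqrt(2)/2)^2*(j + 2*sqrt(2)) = j^4 - 6*j^3 + 3*sqrt(2)*j^3 - 18*sqrt(2)*j^2 + 9*j^2/2 - 27*j + sqrt(2)*j - 6*sqrt(2)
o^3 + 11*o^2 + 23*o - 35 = (o - 1)*(o + 5)*(o + 7)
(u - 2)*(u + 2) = u^2 - 4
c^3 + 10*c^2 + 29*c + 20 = (c + 1)*(c + 4)*(c + 5)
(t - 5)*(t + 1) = t^2 - 4*t - 5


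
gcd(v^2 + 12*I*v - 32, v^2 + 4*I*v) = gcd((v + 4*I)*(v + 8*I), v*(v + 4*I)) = v + 4*I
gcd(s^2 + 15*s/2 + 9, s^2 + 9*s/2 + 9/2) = s + 3/2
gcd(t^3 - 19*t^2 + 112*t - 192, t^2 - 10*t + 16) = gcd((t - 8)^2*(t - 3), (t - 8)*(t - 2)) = t - 8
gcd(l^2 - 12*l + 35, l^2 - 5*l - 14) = l - 7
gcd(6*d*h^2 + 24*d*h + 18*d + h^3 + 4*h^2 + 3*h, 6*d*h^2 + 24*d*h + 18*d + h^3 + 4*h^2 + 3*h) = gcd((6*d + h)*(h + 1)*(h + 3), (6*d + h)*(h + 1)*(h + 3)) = 6*d*h^2 + 24*d*h + 18*d + h^3 + 4*h^2 + 3*h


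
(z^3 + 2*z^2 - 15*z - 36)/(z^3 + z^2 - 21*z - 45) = (z - 4)/(z - 5)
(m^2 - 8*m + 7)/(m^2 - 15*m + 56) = (m - 1)/(m - 8)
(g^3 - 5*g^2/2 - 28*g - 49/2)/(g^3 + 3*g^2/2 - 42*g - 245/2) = (g + 1)/(g + 5)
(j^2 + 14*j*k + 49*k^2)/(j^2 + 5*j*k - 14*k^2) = (j + 7*k)/(j - 2*k)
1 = 1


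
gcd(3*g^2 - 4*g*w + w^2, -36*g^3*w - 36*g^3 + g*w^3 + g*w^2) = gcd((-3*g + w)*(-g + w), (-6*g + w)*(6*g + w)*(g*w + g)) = 1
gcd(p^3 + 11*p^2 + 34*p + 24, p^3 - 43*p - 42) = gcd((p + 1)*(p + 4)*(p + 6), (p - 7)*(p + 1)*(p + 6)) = p^2 + 7*p + 6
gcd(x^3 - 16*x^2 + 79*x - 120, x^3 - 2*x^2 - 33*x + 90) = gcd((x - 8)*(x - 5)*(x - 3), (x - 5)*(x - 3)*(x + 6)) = x^2 - 8*x + 15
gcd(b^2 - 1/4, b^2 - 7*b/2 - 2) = b + 1/2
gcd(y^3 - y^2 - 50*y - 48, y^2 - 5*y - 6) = y + 1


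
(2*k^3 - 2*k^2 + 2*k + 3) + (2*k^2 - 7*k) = 2*k^3 - 5*k + 3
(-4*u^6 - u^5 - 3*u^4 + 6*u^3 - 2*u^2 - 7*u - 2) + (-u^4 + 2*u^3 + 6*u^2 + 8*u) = -4*u^6 - u^5 - 4*u^4 + 8*u^3 + 4*u^2 + u - 2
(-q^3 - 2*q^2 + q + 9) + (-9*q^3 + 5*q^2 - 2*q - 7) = -10*q^3 + 3*q^2 - q + 2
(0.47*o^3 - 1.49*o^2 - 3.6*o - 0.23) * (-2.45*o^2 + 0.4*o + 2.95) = -1.1515*o^5 + 3.8385*o^4 + 9.6105*o^3 - 5.272*o^2 - 10.712*o - 0.6785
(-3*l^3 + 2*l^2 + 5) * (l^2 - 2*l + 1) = -3*l^5 + 8*l^4 - 7*l^3 + 7*l^2 - 10*l + 5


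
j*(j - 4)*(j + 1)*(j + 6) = j^4 + 3*j^3 - 22*j^2 - 24*j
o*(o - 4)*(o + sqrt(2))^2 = o^4 - 4*o^3 + 2*sqrt(2)*o^3 - 8*sqrt(2)*o^2 + 2*o^2 - 8*o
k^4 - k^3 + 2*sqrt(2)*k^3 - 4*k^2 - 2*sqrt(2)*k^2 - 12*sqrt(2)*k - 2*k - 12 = (k - 3)*(k + 2)*(k + sqrt(2))^2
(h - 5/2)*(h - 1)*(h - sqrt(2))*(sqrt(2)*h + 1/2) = sqrt(2)*h^4 - 7*sqrt(2)*h^3/2 - 3*h^3/2 + 2*sqrt(2)*h^2 + 21*h^2/4 - 15*h/4 + 7*sqrt(2)*h/4 - 5*sqrt(2)/4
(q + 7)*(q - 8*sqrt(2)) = q^2 - 8*sqrt(2)*q + 7*q - 56*sqrt(2)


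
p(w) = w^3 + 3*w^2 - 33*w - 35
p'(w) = 3*w^2 + 6*w - 33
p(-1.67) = 23.82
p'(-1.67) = -34.65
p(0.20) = -41.47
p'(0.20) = -31.68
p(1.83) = -79.21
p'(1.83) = -11.97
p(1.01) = -64.24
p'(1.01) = -23.88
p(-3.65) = 76.79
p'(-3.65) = -14.93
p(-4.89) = 81.18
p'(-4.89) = 9.40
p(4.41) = -36.42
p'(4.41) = 51.80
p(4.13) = -49.67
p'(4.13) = 42.95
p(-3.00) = 64.00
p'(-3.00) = -24.00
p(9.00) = 640.00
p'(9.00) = 264.00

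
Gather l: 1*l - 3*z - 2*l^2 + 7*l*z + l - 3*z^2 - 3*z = -2*l^2 + l*(7*z + 2) - 3*z^2 - 6*z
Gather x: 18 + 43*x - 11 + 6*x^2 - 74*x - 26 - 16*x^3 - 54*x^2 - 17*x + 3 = -16*x^3 - 48*x^2 - 48*x - 16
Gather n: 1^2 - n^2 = 1 - n^2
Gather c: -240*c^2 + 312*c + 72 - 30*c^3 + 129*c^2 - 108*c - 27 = -30*c^3 - 111*c^2 + 204*c + 45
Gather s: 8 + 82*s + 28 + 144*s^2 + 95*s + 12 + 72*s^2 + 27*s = 216*s^2 + 204*s + 48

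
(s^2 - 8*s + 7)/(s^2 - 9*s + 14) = (s - 1)/(s - 2)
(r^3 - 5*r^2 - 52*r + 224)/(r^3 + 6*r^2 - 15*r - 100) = (r^2 - r - 56)/(r^2 + 10*r + 25)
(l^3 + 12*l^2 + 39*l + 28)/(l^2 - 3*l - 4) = (l^2 + 11*l + 28)/(l - 4)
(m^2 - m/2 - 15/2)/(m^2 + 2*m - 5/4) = 2*(m - 3)/(2*m - 1)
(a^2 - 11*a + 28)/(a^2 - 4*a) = (a - 7)/a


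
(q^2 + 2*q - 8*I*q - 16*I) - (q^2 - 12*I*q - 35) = 2*q + 4*I*q + 35 - 16*I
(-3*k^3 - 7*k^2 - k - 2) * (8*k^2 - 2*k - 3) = -24*k^5 - 50*k^4 + 15*k^3 + 7*k^2 + 7*k + 6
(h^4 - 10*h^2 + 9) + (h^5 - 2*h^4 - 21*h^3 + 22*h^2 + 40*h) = h^5 - h^4 - 21*h^3 + 12*h^2 + 40*h + 9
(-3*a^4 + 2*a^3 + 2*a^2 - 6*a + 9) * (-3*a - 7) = 9*a^5 + 15*a^4 - 20*a^3 + 4*a^2 + 15*a - 63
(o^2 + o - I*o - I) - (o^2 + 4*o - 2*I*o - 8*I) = -3*o + I*o + 7*I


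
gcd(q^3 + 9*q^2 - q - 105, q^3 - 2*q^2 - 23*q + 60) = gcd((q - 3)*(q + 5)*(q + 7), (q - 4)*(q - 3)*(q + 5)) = q^2 + 2*q - 15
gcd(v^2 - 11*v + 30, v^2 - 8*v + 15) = v - 5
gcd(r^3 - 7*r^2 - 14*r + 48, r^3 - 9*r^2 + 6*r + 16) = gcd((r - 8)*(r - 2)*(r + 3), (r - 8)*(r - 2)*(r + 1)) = r^2 - 10*r + 16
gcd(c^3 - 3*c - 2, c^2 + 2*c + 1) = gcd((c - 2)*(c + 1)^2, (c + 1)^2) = c^2 + 2*c + 1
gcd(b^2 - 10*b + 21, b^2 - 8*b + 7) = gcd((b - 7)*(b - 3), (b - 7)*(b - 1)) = b - 7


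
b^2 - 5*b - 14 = (b - 7)*(b + 2)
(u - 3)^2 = u^2 - 6*u + 9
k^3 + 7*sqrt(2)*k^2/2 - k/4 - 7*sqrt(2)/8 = (k - 1/2)*(k + 1/2)*(k + 7*sqrt(2)/2)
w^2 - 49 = (w - 7)*(w + 7)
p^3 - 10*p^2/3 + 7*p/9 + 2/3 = (p - 3)*(p - 2/3)*(p + 1/3)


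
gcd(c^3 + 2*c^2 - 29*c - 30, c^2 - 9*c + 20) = c - 5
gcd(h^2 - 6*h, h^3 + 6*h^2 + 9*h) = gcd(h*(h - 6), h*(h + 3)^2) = h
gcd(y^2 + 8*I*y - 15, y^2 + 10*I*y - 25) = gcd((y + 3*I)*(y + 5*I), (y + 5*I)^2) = y + 5*I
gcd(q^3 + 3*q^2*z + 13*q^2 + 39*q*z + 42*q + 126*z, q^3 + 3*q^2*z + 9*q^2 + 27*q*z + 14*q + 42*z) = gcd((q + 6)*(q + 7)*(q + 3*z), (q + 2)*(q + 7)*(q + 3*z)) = q^2 + 3*q*z + 7*q + 21*z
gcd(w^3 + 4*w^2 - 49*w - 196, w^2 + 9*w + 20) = w + 4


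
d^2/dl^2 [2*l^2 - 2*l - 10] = 4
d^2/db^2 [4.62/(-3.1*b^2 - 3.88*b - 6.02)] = (88.7964*b^2 + 111.13872*b - 4.62*(6.2*b + 3.88)*(12.4*b + 7.76) + 172.43688)/(3.1*b^2 + 3.88*b + 6.02)^3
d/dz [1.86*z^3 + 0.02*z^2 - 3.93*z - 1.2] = 5.58*z^2 + 0.04*z - 3.93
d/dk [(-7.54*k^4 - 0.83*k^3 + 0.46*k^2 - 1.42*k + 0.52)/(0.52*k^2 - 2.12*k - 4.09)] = (-7.8416*k^5 + 47.5228*k^4 + 126.8736*k^3 + 9.9473*k^2 - 4.3036*k + 6.9102)/(0.2704*k^4 - 2.2048*k^3 + 0.240800000000001*k^2 + 17.3416*k + 16.7281)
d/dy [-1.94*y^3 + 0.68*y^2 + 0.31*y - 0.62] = -5.82*y^2 + 1.36*y + 0.31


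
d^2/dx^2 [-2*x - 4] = 0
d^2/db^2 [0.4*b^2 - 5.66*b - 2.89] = 0.800000000000000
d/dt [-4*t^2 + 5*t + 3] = 5 - 8*t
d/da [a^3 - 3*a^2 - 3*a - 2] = 3*a^2 - 6*a - 3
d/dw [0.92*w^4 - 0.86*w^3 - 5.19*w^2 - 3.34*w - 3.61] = 3.68*w^3 - 2.58*w^2 - 10.38*w - 3.34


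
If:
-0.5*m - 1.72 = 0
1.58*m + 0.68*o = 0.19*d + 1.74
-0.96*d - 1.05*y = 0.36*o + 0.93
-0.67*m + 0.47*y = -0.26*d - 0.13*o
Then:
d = 8.74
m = -3.44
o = 12.99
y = -13.33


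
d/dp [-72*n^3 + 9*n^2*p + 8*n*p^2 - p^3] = 9*n^2 + 16*n*p - 3*p^2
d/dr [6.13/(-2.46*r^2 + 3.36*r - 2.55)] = (30.1596*r - 20.5968)/(2.46*r^2 - 3.36*r + 2.55)^2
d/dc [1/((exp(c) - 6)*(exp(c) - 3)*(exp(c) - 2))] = (-(exp(c) - 6)*(exp(c) - 3) - (exp(c) - 6)*(exp(c) - 2) - (exp(c) - 3)*(exp(c) - 2))*exp(c)/((exp(c) - 6)^2*(exp(c) - 3)^2*(exp(c) - 2)^2)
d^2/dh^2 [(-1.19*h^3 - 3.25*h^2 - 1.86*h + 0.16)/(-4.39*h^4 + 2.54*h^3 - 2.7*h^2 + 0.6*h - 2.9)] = (45.867598*h^9 + 375.80595*h^8 + 128.086152*h^7 - 368.417196*h^6 - 13.9505039999998*h^5 - 1011.213072*h^4 - 104.99704*h^3 + 15.2826*h^2 - 32.85156*h + 63.5282)/(84.604519*h^12 - 146.853402*h^11 + 241.071582*h^10 - 231.716564*h^9 + 356.07669*h^8 - 303.85392*h^7 + 311.48412*h^6 - 181.026*h^5 + 203.6163*h^4 - 92.4882*h^3 + 71.253*h^2 - 15.138*h + 24.389)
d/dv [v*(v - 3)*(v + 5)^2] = 4*v^3 + 21*v^2 - 10*v - 75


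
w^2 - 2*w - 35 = (w - 7)*(w + 5)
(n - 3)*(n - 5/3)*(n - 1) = n^3 - 17*n^2/3 + 29*n/3 - 5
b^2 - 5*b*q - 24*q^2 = (b - 8*q)*(b + 3*q)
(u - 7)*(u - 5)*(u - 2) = u^3 - 14*u^2 + 59*u - 70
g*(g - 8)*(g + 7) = g^3 - g^2 - 56*g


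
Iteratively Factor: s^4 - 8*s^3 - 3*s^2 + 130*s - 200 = (s - 2)*(s^3 - 6*s^2 - 15*s + 100) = (s - 2)*(s + 4)*(s^2 - 10*s + 25) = (s - 5)*(s - 2)*(s + 4)*(s - 5)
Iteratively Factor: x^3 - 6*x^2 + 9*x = (x)*(x^2 - 6*x + 9) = x*(x - 3)*(x - 3)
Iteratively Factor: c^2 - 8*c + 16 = (c - 4)*(c - 4)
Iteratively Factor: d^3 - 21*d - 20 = (d - 5)*(d^2 + 5*d + 4) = (d - 5)*(d + 4)*(d + 1)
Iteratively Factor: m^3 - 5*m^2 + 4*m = (m - 4)*(m^2 - m) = (m - 4)*(m - 1)*(m)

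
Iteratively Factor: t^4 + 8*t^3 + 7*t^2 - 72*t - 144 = (t - 3)*(t^3 + 11*t^2 + 40*t + 48) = (t - 3)*(t + 3)*(t^2 + 8*t + 16) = (t - 3)*(t + 3)*(t + 4)*(t + 4)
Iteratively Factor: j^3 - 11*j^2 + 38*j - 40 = (j - 5)*(j^2 - 6*j + 8) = (j - 5)*(j - 4)*(j - 2)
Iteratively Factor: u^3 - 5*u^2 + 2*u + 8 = (u + 1)*(u^2 - 6*u + 8) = (u - 4)*(u + 1)*(u - 2)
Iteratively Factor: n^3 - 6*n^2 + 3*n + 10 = (n + 1)*(n^2 - 7*n + 10) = (n - 2)*(n + 1)*(n - 5)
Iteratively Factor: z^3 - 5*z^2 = (z)*(z^2 - 5*z) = z^2*(z - 5)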